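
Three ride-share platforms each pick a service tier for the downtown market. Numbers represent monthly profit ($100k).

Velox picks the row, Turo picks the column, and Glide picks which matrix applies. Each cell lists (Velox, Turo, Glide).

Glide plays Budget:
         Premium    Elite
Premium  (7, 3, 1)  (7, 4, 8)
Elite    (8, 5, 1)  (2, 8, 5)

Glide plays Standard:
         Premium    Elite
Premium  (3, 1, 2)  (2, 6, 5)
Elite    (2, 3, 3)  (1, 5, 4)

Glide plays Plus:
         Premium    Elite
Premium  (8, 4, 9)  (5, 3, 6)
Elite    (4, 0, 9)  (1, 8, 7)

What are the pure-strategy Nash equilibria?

Pure-strategy Nash equilibria: (Premium, Premium, Plus) and (Premium, Elite, Budget)

For each player, find the best response to each opponent profile; mutual best responses are the pure NE.
Velox against (Premium, Budget): payoffs 7, 8 → best response Elite.
Velox against (Premium, Standard): payoffs 3, 2 → best response Premium.
Velox against (Premium, Plus): payoffs 8, 4 → best response Premium.
Velox against (Elite, Budget): payoffs 7, 2 → best response Premium.
Velox against (Elite, Standard): payoffs 2, 1 → best response Premium.
Velox against (Elite, Plus): payoffs 5, 1 → best response Premium.
Turo against (Premium, Budget): payoffs 3, 4 → best response Elite.
Turo against (Premium, Standard): payoffs 1, 6 → best response Elite.
Turo against (Premium, Plus): payoffs 4, 3 → best response Premium.
Turo against (Elite, Budget): payoffs 5, 8 → best response Elite.
Turo against (Elite, Standard): payoffs 3, 5 → best response Elite.
Turo against (Elite, Plus): payoffs 0, 8 → best response Elite.
Glide against (Premium, Premium): payoffs 1, 2, 9 → best response Plus.
Glide against (Premium, Elite): payoffs 8, 5, 6 → best response Budget.
Glide against (Elite, Premium): payoffs 1, 3, 9 → best response Plus.
Glide against (Elite, Elite): payoffs 5, 4, 7 → best response Plus.
Mutual best responses: (Premium, Premium, Plus); (Premium, Elite, Budget).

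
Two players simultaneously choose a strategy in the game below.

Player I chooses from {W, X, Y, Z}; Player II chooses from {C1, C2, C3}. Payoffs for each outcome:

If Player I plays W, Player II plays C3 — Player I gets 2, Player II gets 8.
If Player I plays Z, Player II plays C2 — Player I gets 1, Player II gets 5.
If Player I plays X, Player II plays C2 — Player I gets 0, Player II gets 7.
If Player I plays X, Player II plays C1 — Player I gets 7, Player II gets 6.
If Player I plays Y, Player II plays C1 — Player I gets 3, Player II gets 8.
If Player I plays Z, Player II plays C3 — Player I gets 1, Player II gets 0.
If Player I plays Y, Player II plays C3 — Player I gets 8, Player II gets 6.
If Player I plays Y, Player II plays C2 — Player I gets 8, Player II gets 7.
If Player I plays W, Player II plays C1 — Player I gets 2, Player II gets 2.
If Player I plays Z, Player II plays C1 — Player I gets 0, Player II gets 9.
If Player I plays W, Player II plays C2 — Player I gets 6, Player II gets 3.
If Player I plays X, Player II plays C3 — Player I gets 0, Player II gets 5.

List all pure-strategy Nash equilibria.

There is no pure-strategy Nash equilibrium.

(W, C1): Player I can switch to X (2 → 7). Not NE.
(W, C2): Player I can switch to Y (6 → 8). Not NE.
(W, C3): Player I can switch to Y (2 → 8). Not NE.
(X, C1): Player II can switch to C2 (6 → 7). Not NE.
(X, C2): Player I can switch to W (0 → 6). Not NE.
(X, C3): Player I can switch to W (0 → 2). Not NE.
(Y, C1): Player I can switch to X (3 → 7). Not NE.
(Y, C2): Player II can switch to C1 (7 → 8). Not NE.
(Y, C3): Player II can switch to C1 (6 → 8). Not NE.
(Z, C1): Player I can switch to W (0 → 2). Not NE.
(The remaining 2 profiles each have a profitable deviation by the same check.)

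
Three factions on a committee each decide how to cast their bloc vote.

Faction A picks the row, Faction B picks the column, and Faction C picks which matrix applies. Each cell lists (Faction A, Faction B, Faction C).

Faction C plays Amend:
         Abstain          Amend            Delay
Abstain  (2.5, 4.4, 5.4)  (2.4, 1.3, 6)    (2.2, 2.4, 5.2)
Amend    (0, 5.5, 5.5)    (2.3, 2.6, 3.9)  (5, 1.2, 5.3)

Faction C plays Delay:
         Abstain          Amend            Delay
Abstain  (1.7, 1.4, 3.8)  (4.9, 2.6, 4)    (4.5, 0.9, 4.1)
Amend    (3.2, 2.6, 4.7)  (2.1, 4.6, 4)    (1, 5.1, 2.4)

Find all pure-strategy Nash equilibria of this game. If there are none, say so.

Faction A against (Abstain, Amend): payoffs 2.5, 0 → best response Abstain.
Faction A against (Abstain, Delay): payoffs 1.7, 3.2 → best response Amend.
Faction A against (Amend, Amend): payoffs 2.4, 2.3 → best response Abstain.
Faction A against (Amend, Delay): payoffs 4.9, 2.1 → best response Abstain.
Faction A against (Delay, Amend): payoffs 2.2, 5 → best response Amend.
Faction A against (Delay, Delay): payoffs 4.5, 1 → best response Abstain.
Faction B against (Abstain, Amend): payoffs 4.4, 1.3, 2.4 → best response Abstain.
Faction B against (Abstain, Delay): payoffs 1.4, 2.6, 0.9 → best response Amend.
Faction B against (Amend, Amend): payoffs 5.5, 2.6, 1.2 → best response Abstain.
Faction B against (Amend, Delay): payoffs 2.6, 4.6, 5.1 → best response Delay.
Faction C against (Abstain, Abstain): payoffs 5.4, 3.8 → best response Amend.
Faction C against (Abstain, Amend): payoffs 6, 4 → best response Amend.
Faction C against (Abstain, Delay): payoffs 5.2, 4.1 → best response Amend.
Faction C against (Amend, Abstain): payoffs 5.5, 4.7 → best response Amend.
Faction C against (Amend, Amend): payoffs 3.9, 4 → best response Delay.
Faction C against (Amend, Delay): payoffs 5.3, 2.4 → best response Amend.
Mutual best responses: (Abstain, Abstain, Amend).

(Abstain, Abstain, Amend)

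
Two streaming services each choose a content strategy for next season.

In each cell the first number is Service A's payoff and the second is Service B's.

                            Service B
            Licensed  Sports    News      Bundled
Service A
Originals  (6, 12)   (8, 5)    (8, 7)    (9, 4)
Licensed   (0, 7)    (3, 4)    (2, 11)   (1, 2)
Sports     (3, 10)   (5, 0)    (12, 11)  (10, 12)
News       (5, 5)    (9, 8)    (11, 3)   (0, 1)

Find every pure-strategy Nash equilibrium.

(Originals, Licensed), (Sports, Bundled), (News, Sports)

Service A against Licensed: payoffs 6, 0, 3, 5 → best response Originals.
Service A against Sports: payoffs 8, 3, 5, 9 → best response News.
Service A against News: payoffs 8, 2, 12, 11 → best response Sports.
Service A against Bundled: payoffs 9, 1, 10, 0 → best response Sports.
Service B against Originals: payoffs 12, 5, 7, 4 → best response Licensed.
Service B against Licensed: payoffs 7, 4, 11, 2 → best response News.
Service B against Sports: payoffs 10, 0, 11, 12 → best response Bundled.
Service B against News: payoffs 5, 8, 3, 1 → best response Sports.
Mutual best responses: (Originals, Licensed); (Sports, Bundled); (News, Sports).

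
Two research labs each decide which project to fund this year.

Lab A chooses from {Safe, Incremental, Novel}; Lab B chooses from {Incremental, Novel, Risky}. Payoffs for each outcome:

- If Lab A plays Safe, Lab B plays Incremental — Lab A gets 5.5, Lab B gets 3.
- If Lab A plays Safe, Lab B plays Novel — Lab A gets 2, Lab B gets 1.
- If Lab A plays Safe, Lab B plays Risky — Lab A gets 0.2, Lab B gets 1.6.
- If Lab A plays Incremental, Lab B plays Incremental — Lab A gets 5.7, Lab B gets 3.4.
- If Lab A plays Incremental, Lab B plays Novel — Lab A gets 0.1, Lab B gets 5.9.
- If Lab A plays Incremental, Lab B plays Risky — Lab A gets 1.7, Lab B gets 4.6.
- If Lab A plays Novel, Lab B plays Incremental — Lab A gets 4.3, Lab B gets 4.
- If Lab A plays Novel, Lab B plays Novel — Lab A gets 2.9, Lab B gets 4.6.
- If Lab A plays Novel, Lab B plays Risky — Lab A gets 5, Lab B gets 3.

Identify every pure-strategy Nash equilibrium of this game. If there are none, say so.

Pure NE: (Novel, Novel)

Check each profile: it is a Nash equilibrium iff no player can strictly gain by switching unilaterally.
(Safe, Incremental): Lab A can switch to Incremental (5.5 → 5.7). Not NE.
(Safe, Novel): Lab A can switch to Novel (2 → 2.9). Not NE.
(Safe, Risky): Lab A can switch to Incremental (0.2 → 1.7). Not NE.
(Incremental, Incremental): Lab B can switch to Novel (3.4 → 5.9). Not NE.
(Incremental, Novel): Lab A can switch to Safe (0.1 → 2). Not NE.
(Incremental, Risky): Lab A can switch to Novel (1.7 → 5). Not NE.
(Novel, Incremental): Lab A can switch to Safe (4.3 → 5.5). Not NE.
(Novel, Novel): Lab A gets 2.9, best alternative 2; Lab B gets 4.6, best alternative 4. No profitable deviation — NE.
(Novel, Risky): Lab B can switch to Incremental (3 → 4). Not NE.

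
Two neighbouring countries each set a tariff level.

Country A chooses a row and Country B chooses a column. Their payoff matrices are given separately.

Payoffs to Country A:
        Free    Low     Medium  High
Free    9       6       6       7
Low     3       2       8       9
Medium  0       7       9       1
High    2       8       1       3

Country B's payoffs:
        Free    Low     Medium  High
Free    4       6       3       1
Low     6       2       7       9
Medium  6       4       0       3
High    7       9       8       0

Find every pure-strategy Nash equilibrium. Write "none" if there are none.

(Free, Free): Country B can switch to Low (4 → 6). Not NE.
(Free, Low): Country A can switch to Medium (6 → 7). Not NE.
(Free, Medium): Country A can switch to Low (6 → 8). Not NE.
(Free, High): Country A can switch to Low (7 → 9). Not NE.
(Low, Free): Country A can switch to Free (3 → 9). Not NE.
(Low, Low): Country A can switch to Free (2 → 6). Not NE.
(Low, Medium): Country A can switch to Medium (8 → 9). Not NE.
(Low, High): Country A gets 9, best alternative 7; Country B gets 9, best alternative 7. No profitable deviation — NE.
(Medium, Free): Country A can switch to Free (0 → 9). Not NE.
(Medium, Low): Country A can switch to High (7 → 8). Not NE.
(Medium, Medium): Country B can switch to Free (0 → 6). Not NE.
(Medium, High): Country A can switch to Free (1 → 7). Not NE.
(High, Free): Country A can switch to Free (2 → 9). Not NE.
(High, Low): Country A gets 8, best alternative 7; Country B gets 9, best alternative 8. No profitable deviation — NE.
(The remaining 2 profiles each have a profitable deviation by the same check.)

Pure-strategy Nash equilibria: (Low, High) and (High, Low)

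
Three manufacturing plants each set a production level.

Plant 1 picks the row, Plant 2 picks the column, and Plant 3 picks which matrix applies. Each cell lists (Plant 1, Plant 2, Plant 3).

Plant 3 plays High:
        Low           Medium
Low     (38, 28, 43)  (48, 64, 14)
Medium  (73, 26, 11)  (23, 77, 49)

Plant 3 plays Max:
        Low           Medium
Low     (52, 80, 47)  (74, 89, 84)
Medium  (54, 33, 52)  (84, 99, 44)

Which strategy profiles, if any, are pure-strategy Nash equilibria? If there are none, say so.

(Low, Low, High): Plant 1 can switch to Medium (38 → 73). Not NE.
(Low, Low, Max): Plant 1 can switch to Medium (52 → 54). Not NE.
(Low, Medium, High): Plant 3 can switch to Max (14 → 84). Not NE.
(Low, Medium, Max): Plant 1 can switch to Medium (74 → 84). Not NE.
(Medium, Low, High): Plant 2 can switch to Medium (26 → 77). Not NE.
(Medium, Low, Max): Plant 2 can switch to Medium (33 → 99). Not NE.
(Medium, Medium, High): Plant 1 can switch to Low (23 → 48). Not NE.
(Medium, Medium, Max): Plant 3 can switch to High (44 → 49). Not NE.

There is no pure-strategy Nash equilibrium.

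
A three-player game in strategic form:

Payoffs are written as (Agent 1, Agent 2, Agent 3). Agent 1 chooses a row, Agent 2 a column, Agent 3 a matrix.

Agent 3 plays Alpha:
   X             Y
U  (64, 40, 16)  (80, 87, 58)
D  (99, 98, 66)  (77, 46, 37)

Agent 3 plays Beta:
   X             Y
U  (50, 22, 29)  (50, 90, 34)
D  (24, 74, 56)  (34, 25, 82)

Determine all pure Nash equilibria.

Pure-strategy Nash equilibria: (U, Y, Alpha); (D, X, Alpha)

Agent 1 against (X, Alpha): payoffs 64, 99 → best response D.
Agent 1 against (X, Beta): payoffs 50, 24 → best response U.
Agent 1 against (Y, Alpha): payoffs 80, 77 → best response U.
Agent 1 against (Y, Beta): payoffs 50, 34 → best response U.
Agent 2 against (U, Alpha): payoffs 40, 87 → best response Y.
Agent 2 against (U, Beta): payoffs 22, 90 → best response Y.
Agent 2 against (D, Alpha): payoffs 98, 46 → best response X.
Agent 2 against (D, Beta): payoffs 74, 25 → best response X.
Agent 3 against (U, X): payoffs 16, 29 → best response Beta.
Agent 3 against (U, Y): payoffs 58, 34 → best response Alpha.
Agent 3 against (D, X): payoffs 66, 56 → best response Alpha.
Agent 3 against (D, Y): payoffs 37, 82 → best response Beta.
Mutual best responses: (U, Y, Alpha); (D, X, Alpha).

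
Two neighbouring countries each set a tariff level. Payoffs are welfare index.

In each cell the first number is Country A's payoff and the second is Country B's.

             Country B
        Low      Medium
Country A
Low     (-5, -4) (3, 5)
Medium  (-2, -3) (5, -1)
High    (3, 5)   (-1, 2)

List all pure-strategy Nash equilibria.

Country A against Low: payoffs -5, -2, 3 → best response High.
Country A against Medium: payoffs 3, 5, -1 → best response Medium.
Country B against Low: payoffs -4, 5 → best response Medium.
Country B against Medium: payoffs -3, -1 → best response Medium.
Country B against High: payoffs 5, 2 → best response Low.
Mutual best responses: (Medium, Medium); (High, Low).

Pure-strategy Nash equilibria: (Medium, Medium), (High, Low)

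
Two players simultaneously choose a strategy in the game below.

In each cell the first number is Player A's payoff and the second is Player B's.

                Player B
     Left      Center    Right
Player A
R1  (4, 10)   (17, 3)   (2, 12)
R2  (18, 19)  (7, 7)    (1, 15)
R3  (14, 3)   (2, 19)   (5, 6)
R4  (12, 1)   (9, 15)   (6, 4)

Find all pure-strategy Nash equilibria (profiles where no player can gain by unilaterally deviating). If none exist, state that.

The unique pure-strategy Nash equilibrium is (R2, Left).

Mark each player's best response to every combination of opponents' strategies; a profile where every player is best-responding is a pure Nash equilibrium.
Player A against Left: payoffs 4, 18, 14, 12 → best response R2.
Player A against Center: payoffs 17, 7, 2, 9 → best response R1.
Player A against Right: payoffs 2, 1, 5, 6 → best response R4.
Player B against R1: payoffs 10, 3, 12 → best response Right.
Player B against R2: payoffs 19, 7, 15 → best response Left.
Player B against R3: payoffs 3, 19, 6 → best response Center.
Player B against R4: payoffs 1, 15, 4 → best response Center.
Mutual best responses: (R2, Left).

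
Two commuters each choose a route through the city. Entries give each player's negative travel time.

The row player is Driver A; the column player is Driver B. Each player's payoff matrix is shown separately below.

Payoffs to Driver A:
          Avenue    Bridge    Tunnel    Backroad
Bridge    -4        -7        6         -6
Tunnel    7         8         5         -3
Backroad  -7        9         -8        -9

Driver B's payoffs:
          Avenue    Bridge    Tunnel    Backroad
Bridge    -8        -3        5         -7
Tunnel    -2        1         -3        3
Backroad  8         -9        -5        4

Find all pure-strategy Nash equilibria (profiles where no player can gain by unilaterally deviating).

Mark each player's best response to every combination of opponents' strategies; a profile where every player is best-responding is a pure Nash equilibrium.
Driver A against Avenue: payoffs -4, 7, -7 → best response Tunnel.
Driver A against Bridge: payoffs -7, 8, 9 → best response Backroad.
Driver A against Tunnel: payoffs 6, 5, -8 → best response Bridge.
Driver A against Backroad: payoffs -6, -3, -9 → best response Tunnel.
Driver B against Bridge: payoffs -8, -3, 5, -7 → best response Tunnel.
Driver B against Tunnel: payoffs -2, 1, -3, 3 → best response Backroad.
Driver B against Backroad: payoffs 8, -9, -5, 4 → best response Avenue.
Mutual best responses: (Bridge, Tunnel); (Tunnel, Backroad).

(Bridge, Tunnel) and (Tunnel, Backroad)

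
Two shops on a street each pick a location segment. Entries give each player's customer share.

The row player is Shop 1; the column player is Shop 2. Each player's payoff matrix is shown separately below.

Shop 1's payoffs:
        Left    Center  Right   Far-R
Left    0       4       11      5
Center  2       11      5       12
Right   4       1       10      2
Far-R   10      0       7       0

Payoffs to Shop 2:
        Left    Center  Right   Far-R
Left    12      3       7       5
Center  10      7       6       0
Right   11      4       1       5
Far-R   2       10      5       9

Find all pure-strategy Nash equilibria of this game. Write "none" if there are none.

Shop 1 against Left: payoffs 0, 2, 4, 10 → best response Far-R.
Shop 1 against Center: payoffs 4, 11, 1, 0 → best response Center.
Shop 1 against Right: payoffs 11, 5, 10, 7 → best response Left.
Shop 1 against Far-R: payoffs 5, 12, 2, 0 → best response Center.
Shop 2 against Left: payoffs 12, 3, 7, 5 → best response Left.
Shop 2 against Center: payoffs 10, 7, 6, 0 → best response Left.
Shop 2 against Right: payoffs 11, 4, 1, 5 → best response Left.
Shop 2 against Far-R: payoffs 2, 10, 5, 9 → best response Center.
No profile is a mutual best response for all players.

none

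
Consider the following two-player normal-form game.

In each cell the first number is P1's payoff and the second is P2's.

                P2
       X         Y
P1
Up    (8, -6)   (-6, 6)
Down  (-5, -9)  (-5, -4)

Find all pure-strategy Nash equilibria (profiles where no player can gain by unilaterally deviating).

P1 against X: payoffs 8, -5 → best response Up.
P1 against Y: payoffs -6, -5 → best response Down.
P2 against Up: payoffs -6, 6 → best response Y.
P2 against Down: payoffs -9, -4 → best response Y.
Mutual best responses: (Down, Y).

The unique pure-strategy Nash equilibrium is (Down, Y).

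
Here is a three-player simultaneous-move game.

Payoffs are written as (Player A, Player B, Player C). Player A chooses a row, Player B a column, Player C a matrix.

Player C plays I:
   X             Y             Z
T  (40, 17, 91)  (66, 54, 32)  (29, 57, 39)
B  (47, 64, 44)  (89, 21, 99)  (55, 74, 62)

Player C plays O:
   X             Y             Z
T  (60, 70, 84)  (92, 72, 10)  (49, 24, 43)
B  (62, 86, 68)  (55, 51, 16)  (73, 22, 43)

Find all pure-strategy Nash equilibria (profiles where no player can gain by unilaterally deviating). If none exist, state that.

The pure Nash equilibria are (B, X, O) and (B, Z, I).

Mark each player's best response to every combination of opponents' strategies; a profile where every player is best-responding is a pure Nash equilibrium.
Player A against (X, I): payoffs 40, 47 → best response B.
Player A against (X, O): payoffs 60, 62 → best response B.
Player A against (Y, I): payoffs 66, 89 → best response B.
Player A against (Y, O): payoffs 92, 55 → best response T.
Player A against (Z, I): payoffs 29, 55 → best response B.
Player A against (Z, O): payoffs 49, 73 → best response B.
Player B against (T, I): payoffs 17, 54, 57 → best response Z.
Player B against (T, O): payoffs 70, 72, 24 → best response Y.
Player B against (B, I): payoffs 64, 21, 74 → best response Z.
Player B against (B, O): payoffs 86, 51, 22 → best response X.
Player C against (T, X): payoffs 91, 84 → best response I.
Player C against (T, Y): payoffs 32, 10 → best response I.
Player C against (T, Z): payoffs 39, 43 → best response O.
Player C against (B, X): payoffs 44, 68 → best response O.
Player C against (B, Y): payoffs 99, 16 → best response I.
Player C against (B, Z): payoffs 62, 43 → best response I.
Mutual best responses: (B, X, O); (B, Z, I).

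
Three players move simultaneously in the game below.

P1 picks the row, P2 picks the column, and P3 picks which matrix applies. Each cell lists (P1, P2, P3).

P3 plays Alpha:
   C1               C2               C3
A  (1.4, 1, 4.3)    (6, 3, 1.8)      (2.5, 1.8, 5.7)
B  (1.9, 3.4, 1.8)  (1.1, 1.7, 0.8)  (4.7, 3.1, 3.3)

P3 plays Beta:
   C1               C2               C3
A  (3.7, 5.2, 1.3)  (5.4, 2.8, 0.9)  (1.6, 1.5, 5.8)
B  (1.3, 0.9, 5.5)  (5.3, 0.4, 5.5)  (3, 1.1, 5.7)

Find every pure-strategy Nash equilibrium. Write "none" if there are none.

P1 against (C1, Alpha): payoffs 1.4, 1.9 → best response B.
P1 against (C1, Beta): payoffs 3.7, 1.3 → best response A.
P1 against (C2, Alpha): payoffs 6, 1.1 → best response A.
P1 against (C2, Beta): payoffs 5.4, 5.3 → best response A.
P1 against (C3, Alpha): payoffs 2.5, 4.7 → best response B.
P1 against (C3, Beta): payoffs 1.6, 3 → best response B.
P2 against (A, Alpha): payoffs 1, 3, 1.8 → best response C2.
P2 against (A, Beta): payoffs 5.2, 2.8, 1.5 → best response C1.
P2 against (B, Alpha): payoffs 3.4, 1.7, 3.1 → best response C1.
P2 against (B, Beta): payoffs 0.9, 0.4, 1.1 → best response C3.
P3 against (A, C1): payoffs 4.3, 1.3 → best response Alpha.
P3 against (A, C2): payoffs 1.8, 0.9 → best response Alpha.
P3 against (A, C3): payoffs 5.7, 5.8 → best response Beta.
P3 against (B, C1): payoffs 1.8, 5.5 → best response Beta.
P3 against (B, C2): payoffs 0.8, 5.5 → best response Beta.
P3 against (B, C3): payoffs 3.3, 5.7 → best response Beta.
Mutual best responses: (A, C2, Alpha); (B, C3, Beta).

The pure Nash equilibria are (A, C2, Alpha), (B, C3, Beta).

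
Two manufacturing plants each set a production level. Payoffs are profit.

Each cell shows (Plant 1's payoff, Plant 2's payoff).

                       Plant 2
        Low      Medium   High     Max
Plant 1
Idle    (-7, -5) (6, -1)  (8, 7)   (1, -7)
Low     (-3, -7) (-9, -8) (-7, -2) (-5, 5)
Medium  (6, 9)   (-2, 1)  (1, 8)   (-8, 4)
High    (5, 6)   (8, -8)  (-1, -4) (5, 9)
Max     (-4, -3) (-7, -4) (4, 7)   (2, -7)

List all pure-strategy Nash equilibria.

Plant 1 against Low: payoffs -7, -3, 6, 5, -4 → best response Medium.
Plant 1 against Medium: payoffs 6, -9, -2, 8, -7 → best response High.
Plant 1 against High: payoffs 8, -7, 1, -1, 4 → best response Idle.
Plant 1 against Max: payoffs 1, -5, -8, 5, 2 → best response High.
Plant 2 against Idle: payoffs -5, -1, 7, -7 → best response High.
Plant 2 against Low: payoffs -7, -8, -2, 5 → best response Max.
Plant 2 against Medium: payoffs 9, 1, 8, 4 → best response Low.
Plant 2 against High: payoffs 6, -8, -4, 9 → best response Max.
Plant 2 against Max: payoffs -3, -4, 7, -7 → best response High.
Mutual best responses: (Idle, High); (Medium, Low); (High, Max).

Pure-strategy Nash equilibria: (Idle, High), (Medium, Low), (High, Max)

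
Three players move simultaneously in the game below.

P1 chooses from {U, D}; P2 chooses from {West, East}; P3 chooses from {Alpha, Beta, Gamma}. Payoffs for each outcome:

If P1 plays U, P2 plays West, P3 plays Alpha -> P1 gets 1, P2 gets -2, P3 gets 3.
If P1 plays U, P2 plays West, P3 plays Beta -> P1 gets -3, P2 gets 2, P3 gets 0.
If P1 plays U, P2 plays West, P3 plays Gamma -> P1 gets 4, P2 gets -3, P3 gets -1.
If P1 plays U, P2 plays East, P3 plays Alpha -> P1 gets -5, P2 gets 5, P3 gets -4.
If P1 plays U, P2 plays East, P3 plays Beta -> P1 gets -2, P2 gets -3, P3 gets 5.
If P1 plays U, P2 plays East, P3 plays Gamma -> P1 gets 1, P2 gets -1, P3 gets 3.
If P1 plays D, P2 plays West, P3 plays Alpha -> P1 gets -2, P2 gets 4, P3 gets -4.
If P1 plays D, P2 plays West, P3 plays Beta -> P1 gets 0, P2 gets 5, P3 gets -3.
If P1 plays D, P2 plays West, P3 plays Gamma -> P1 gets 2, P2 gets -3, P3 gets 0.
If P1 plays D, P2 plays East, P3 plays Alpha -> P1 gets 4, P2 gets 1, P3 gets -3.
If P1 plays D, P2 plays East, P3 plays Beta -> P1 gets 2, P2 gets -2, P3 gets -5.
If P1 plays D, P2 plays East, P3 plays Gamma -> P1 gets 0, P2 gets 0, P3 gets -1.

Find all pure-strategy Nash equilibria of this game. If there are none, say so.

For each strategy profile, look for a profitable unilateral deviation.
(U, West, Alpha): P2 can switch to East (-2 → 5). Not NE.
(U, West, Beta): P1 can switch to D (-3 → 0). Not NE.
(U, West, Gamma): P2 can switch to East (-3 → -1). Not NE.
(U, East, Alpha): P1 can switch to D (-5 → 4). Not NE.
(U, East, Beta): P1 can switch to D (-2 → 2). Not NE.
(U, East, Gamma): P3 can switch to Beta (3 → 5). Not NE.
(The remaining 6 profiles each have a profitable deviation by the same check.)

This game has no pure Nash equilibrium.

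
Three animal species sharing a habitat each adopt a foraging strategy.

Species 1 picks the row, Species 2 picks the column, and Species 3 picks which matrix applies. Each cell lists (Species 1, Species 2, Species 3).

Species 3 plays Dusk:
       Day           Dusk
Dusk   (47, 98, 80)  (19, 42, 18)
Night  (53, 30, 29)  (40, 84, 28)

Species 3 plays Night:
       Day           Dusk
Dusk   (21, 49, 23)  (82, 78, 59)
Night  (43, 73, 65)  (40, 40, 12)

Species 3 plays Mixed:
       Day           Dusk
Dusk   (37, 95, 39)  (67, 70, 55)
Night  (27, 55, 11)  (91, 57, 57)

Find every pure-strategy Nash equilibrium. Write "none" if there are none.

Pure-strategy Nash equilibria: (Dusk, Dusk, Night) and (Night, Day, Night) and (Night, Dusk, Mixed)

(Dusk, Day, Dusk): Species 1 can switch to Night (47 → 53). Not NE.
(Dusk, Day, Night): Species 1 can switch to Night (21 → 43). Not NE.
(Dusk, Day, Mixed): Species 3 can switch to Dusk (39 → 80). Not NE.
(Dusk, Dusk, Dusk): Species 1 can switch to Night (19 → 40). Not NE.
(Dusk, Dusk, Night): Species 1 gets 82, best alternative 40; Species 2 gets 78, best alternative 49; Species 3 gets 59, best alternative 55. No profitable deviation — NE.
(Dusk, Dusk, Mixed): Species 1 can switch to Night (67 → 91). Not NE.
(Night, Day, Dusk): Species 2 can switch to Dusk (30 → 84). Not NE.
(Night, Day, Night): Species 1 gets 43, best alternative 21; Species 2 gets 73, best alternative 40; Species 3 gets 65, best alternative 29. No profitable deviation — NE.
(Night, Day, Mixed): Species 1 can switch to Dusk (27 → 37). Not NE.
(Night, Dusk, Dusk): Species 3 can switch to Mixed (28 → 57). Not NE.
(Night, Dusk, Night): Species 1 can switch to Dusk (40 → 82). Not NE.
(Night, Dusk, Mixed): Species 1 gets 91, best alternative 67; Species 2 gets 57, best alternative 55; Species 3 gets 57, best alternative 28. No profitable deviation — NE.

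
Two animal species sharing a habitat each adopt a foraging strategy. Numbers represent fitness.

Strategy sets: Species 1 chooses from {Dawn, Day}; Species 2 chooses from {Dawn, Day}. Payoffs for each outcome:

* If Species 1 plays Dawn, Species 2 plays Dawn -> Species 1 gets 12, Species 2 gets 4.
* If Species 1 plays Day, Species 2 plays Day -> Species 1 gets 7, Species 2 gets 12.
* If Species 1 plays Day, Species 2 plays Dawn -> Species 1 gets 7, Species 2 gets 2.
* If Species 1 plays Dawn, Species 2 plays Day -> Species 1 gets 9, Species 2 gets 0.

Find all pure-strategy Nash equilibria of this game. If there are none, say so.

Check each profile: it is a Nash equilibrium iff no player can strictly gain by switching unilaterally.
(Dawn, Dawn): Species 1 gets 12, best alternative 7; Species 2 gets 4, best alternative 0. No profitable deviation — NE.
(Dawn, Day): Species 2 can switch to Dawn (0 → 4). Not NE.
(Day, Dawn): Species 1 can switch to Dawn (7 → 12). Not NE.
(Day, Day): Species 1 can switch to Dawn (7 → 9). Not NE.

Pure NE: (Dawn, Dawn)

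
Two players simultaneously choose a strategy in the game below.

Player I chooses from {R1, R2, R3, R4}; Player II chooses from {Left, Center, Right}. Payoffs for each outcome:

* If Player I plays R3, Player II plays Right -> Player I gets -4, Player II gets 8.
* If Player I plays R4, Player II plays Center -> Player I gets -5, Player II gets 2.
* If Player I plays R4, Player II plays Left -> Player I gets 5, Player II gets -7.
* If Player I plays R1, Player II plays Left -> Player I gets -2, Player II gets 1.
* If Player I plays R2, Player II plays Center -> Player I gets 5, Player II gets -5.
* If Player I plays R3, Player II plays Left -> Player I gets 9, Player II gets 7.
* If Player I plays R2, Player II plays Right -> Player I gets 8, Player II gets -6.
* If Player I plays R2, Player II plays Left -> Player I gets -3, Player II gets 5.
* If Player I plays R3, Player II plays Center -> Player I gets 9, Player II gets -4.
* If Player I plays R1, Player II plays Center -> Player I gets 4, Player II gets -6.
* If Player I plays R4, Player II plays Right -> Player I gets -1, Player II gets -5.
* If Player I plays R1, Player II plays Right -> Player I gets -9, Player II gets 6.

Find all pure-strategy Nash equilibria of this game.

There is no pure-strategy Nash equilibrium.

For each player, find the best response to each opponent profile; mutual best responses are the pure NE.
Player I against Left: payoffs -2, -3, 9, 5 → best response R3.
Player I against Center: payoffs 4, 5, 9, -5 → best response R3.
Player I against Right: payoffs -9, 8, -4, -1 → best response R2.
Player II against R1: payoffs 1, -6, 6 → best response Right.
Player II against R2: payoffs 5, -5, -6 → best response Left.
Player II against R3: payoffs 7, -4, 8 → best response Right.
Player II against R4: payoffs -7, 2, -5 → best response Center.
No profile is a mutual best response for all players.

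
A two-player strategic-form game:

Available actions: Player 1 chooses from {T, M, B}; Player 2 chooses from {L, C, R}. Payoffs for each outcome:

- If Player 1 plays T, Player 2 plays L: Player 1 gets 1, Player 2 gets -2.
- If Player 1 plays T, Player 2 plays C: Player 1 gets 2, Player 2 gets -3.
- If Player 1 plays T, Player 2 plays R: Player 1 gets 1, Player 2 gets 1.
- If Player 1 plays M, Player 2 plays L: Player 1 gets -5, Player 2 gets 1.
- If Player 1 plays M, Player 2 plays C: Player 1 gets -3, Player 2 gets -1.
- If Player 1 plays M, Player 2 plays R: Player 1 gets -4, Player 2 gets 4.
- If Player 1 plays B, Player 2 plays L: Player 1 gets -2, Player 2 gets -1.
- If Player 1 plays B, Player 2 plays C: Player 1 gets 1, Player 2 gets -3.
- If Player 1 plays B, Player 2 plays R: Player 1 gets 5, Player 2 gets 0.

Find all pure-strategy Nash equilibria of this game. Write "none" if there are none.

Mark each player's best response to every combination of opponents' strategies; a profile where every player is best-responding is a pure Nash equilibrium.
Player 1 against L: payoffs 1, -5, -2 → best response T.
Player 1 against C: payoffs 2, -3, 1 → best response T.
Player 1 against R: payoffs 1, -4, 5 → best response B.
Player 2 against T: payoffs -2, -3, 1 → best response R.
Player 2 against M: payoffs 1, -1, 4 → best response R.
Player 2 against B: payoffs -1, -3, 0 → best response R.
Mutual best responses: (B, R).

(B, R)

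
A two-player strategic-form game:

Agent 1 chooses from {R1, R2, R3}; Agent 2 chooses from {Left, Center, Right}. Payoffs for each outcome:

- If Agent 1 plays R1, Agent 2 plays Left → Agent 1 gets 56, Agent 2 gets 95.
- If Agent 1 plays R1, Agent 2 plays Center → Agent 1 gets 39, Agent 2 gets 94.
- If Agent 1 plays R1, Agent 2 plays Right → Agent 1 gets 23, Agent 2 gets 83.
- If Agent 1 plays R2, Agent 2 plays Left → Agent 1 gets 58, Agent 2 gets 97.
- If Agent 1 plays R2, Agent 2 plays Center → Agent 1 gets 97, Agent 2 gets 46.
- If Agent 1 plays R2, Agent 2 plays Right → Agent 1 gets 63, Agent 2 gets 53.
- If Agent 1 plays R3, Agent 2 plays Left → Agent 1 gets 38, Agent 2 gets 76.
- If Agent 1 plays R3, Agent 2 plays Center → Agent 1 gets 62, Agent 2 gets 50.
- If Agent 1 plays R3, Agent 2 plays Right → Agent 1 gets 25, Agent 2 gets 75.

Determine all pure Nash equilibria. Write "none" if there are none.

For each player, find the best response to each opponent profile; mutual best responses are the pure NE.
Agent 1 against Left: payoffs 56, 58, 38 → best response R2.
Agent 1 against Center: payoffs 39, 97, 62 → best response R2.
Agent 1 against Right: payoffs 23, 63, 25 → best response R2.
Agent 2 against R1: payoffs 95, 94, 83 → best response Left.
Agent 2 against R2: payoffs 97, 46, 53 → best response Left.
Agent 2 against R3: payoffs 76, 50, 75 → best response Left.
Mutual best responses: (R2, Left).

Pure NE: (R2, Left)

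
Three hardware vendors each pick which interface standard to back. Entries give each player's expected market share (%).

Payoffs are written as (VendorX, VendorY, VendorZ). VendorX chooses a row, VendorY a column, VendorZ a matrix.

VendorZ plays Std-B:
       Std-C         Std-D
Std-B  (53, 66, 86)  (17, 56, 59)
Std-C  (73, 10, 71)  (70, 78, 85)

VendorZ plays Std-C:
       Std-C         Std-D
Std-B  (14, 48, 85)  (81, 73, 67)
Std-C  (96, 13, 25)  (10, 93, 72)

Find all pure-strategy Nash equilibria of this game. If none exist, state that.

Pure-strategy Nash equilibria: (Std-B, Std-D, Std-C); (Std-C, Std-D, Std-B)

VendorX against (Std-C, Std-B): payoffs 53, 73 → best response Std-C.
VendorX against (Std-C, Std-C): payoffs 14, 96 → best response Std-C.
VendorX against (Std-D, Std-B): payoffs 17, 70 → best response Std-C.
VendorX against (Std-D, Std-C): payoffs 81, 10 → best response Std-B.
VendorY against (Std-B, Std-B): payoffs 66, 56 → best response Std-C.
VendorY against (Std-B, Std-C): payoffs 48, 73 → best response Std-D.
VendorY against (Std-C, Std-B): payoffs 10, 78 → best response Std-D.
VendorY against (Std-C, Std-C): payoffs 13, 93 → best response Std-D.
VendorZ against (Std-B, Std-C): payoffs 86, 85 → best response Std-B.
VendorZ against (Std-B, Std-D): payoffs 59, 67 → best response Std-C.
VendorZ against (Std-C, Std-C): payoffs 71, 25 → best response Std-B.
VendorZ against (Std-C, Std-D): payoffs 85, 72 → best response Std-B.
Mutual best responses: (Std-B, Std-D, Std-C); (Std-C, Std-D, Std-B).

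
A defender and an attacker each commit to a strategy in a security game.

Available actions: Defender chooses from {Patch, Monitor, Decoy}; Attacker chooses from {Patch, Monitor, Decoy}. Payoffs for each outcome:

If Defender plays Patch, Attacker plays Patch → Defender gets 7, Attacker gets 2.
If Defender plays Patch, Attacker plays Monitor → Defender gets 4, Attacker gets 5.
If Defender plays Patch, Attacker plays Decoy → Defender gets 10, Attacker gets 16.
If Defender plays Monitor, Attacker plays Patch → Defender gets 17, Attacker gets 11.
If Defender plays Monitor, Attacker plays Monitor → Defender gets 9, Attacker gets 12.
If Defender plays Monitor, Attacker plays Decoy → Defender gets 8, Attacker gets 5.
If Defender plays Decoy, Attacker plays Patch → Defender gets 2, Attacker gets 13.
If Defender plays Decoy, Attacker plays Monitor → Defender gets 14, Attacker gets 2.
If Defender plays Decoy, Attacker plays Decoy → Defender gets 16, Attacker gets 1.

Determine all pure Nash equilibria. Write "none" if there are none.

For each strategy profile, look for a profitable unilateral deviation.
(Patch, Patch): Defender can switch to Monitor (7 → 17). Not NE.
(Patch, Monitor): Defender can switch to Monitor (4 → 9). Not NE.
(Patch, Decoy): Defender can switch to Decoy (10 → 16). Not NE.
(Monitor, Patch): Attacker can switch to Monitor (11 → 12). Not NE.
(Monitor, Monitor): Defender can switch to Decoy (9 → 14). Not NE.
(Monitor, Decoy): Defender can switch to Patch (8 → 10). Not NE.
(Decoy, Patch): Defender can switch to Patch (2 → 7). Not NE.
(Decoy, Monitor): Attacker can switch to Patch (2 → 13). Not NE.
(Decoy, Decoy): Attacker can switch to Patch (1 → 13). Not NE.

No pure-strategy Nash equilibrium.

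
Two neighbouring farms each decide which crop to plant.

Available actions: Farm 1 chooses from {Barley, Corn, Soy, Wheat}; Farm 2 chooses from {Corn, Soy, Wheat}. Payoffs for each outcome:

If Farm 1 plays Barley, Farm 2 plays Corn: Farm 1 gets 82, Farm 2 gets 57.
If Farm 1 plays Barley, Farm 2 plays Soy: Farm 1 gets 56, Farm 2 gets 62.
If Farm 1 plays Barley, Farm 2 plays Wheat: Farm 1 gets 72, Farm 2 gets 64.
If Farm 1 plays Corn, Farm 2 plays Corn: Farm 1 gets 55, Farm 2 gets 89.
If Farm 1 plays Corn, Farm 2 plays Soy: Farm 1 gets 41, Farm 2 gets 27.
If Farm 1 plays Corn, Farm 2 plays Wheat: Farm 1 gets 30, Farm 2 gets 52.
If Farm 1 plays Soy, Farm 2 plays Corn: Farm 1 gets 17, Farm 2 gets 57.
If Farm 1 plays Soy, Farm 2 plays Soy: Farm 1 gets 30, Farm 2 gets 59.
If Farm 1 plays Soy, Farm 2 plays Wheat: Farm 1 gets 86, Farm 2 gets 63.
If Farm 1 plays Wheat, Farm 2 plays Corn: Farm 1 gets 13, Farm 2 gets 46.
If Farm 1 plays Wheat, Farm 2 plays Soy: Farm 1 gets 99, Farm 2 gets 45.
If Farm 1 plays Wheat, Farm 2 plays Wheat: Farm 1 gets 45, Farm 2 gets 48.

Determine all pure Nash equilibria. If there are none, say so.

(Soy, Wheat)

Mark each player's best response to every combination of opponents' strategies; a profile where every player is best-responding is a pure Nash equilibrium.
Farm 1 against Corn: payoffs 82, 55, 17, 13 → best response Barley.
Farm 1 against Soy: payoffs 56, 41, 30, 99 → best response Wheat.
Farm 1 against Wheat: payoffs 72, 30, 86, 45 → best response Soy.
Farm 2 against Barley: payoffs 57, 62, 64 → best response Wheat.
Farm 2 against Corn: payoffs 89, 27, 52 → best response Corn.
Farm 2 against Soy: payoffs 57, 59, 63 → best response Wheat.
Farm 2 against Wheat: payoffs 46, 45, 48 → best response Wheat.
Mutual best responses: (Soy, Wheat).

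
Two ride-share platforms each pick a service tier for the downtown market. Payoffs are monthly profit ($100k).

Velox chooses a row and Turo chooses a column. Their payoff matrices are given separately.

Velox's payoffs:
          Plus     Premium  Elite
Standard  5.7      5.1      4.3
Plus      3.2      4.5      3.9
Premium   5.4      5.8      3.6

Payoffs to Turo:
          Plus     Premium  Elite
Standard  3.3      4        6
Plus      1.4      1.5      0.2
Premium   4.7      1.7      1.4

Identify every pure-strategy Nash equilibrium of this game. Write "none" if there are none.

Pure NE: (Standard, Elite)

Velox against Plus: payoffs 5.7, 3.2, 5.4 → best response Standard.
Velox against Premium: payoffs 5.1, 4.5, 5.8 → best response Premium.
Velox against Elite: payoffs 4.3, 3.9, 3.6 → best response Standard.
Turo against Standard: payoffs 3.3, 4, 6 → best response Elite.
Turo against Plus: payoffs 1.4, 1.5, 0.2 → best response Premium.
Turo against Premium: payoffs 4.7, 1.7, 1.4 → best response Plus.
Mutual best responses: (Standard, Elite).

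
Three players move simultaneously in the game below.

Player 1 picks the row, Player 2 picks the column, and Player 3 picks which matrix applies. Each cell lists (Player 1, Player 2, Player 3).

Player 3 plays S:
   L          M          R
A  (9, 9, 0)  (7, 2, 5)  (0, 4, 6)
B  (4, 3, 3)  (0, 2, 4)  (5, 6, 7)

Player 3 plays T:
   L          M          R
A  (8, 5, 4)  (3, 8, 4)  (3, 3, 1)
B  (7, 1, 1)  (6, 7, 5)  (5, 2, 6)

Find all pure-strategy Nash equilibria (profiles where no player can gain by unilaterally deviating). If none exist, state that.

Player 1 against (L, S): payoffs 9, 4 → best response A.
Player 1 against (L, T): payoffs 8, 7 → best response A.
Player 1 against (M, S): payoffs 7, 0 → best response A.
Player 1 against (M, T): payoffs 3, 6 → best response B.
Player 1 against (R, S): payoffs 0, 5 → best response B.
Player 1 against (R, T): payoffs 3, 5 → best response B.
Player 2 against (A, S): payoffs 9, 2, 4 → best response L.
Player 2 against (A, T): payoffs 5, 8, 3 → best response M.
Player 2 against (B, S): payoffs 3, 2, 6 → best response R.
Player 2 against (B, T): payoffs 1, 7, 2 → best response M.
Player 3 against (A, L): payoffs 0, 4 → best response T.
Player 3 against (A, M): payoffs 5, 4 → best response S.
Player 3 against (A, R): payoffs 6, 1 → best response S.
Player 3 against (B, L): payoffs 3, 1 → best response S.
Player 3 against (B, M): payoffs 4, 5 → best response T.
Player 3 against (B, R): payoffs 7, 6 → best response S.
Mutual best responses: (B, M, T); (B, R, S).

The pure Nash equilibria are (B, M, T) and (B, R, S).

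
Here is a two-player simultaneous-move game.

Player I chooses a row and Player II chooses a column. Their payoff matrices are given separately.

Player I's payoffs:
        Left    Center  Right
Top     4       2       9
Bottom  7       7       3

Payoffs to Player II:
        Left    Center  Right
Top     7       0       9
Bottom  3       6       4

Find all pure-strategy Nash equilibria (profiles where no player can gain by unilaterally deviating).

(Top, Right), (Bottom, Center)

For each player, find the best response to each opponent profile; mutual best responses are the pure NE.
Player I against Left: payoffs 4, 7 → best response Bottom.
Player I against Center: payoffs 2, 7 → best response Bottom.
Player I against Right: payoffs 9, 3 → best response Top.
Player II against Top: payoffs 7, 0, 9 → best response Right.
Player II against Bottom: payoffs 3, 6, 4 → best response Center.
Mutual best responses: (Top, Right); (Bottom, Center).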